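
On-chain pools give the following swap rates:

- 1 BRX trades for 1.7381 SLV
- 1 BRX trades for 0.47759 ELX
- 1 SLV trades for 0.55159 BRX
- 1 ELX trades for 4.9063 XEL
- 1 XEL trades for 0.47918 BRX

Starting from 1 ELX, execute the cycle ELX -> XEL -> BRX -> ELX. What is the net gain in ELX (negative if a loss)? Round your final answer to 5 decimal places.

1 ELX × 4.9063 = 4.9063 XEL
4.9063 XEL × 0.47918 = 2.351000834 BRX
2.351000834 BRX × 0.47759 = 1.12281448831006 ELX
Net change: 1.12281448831006 − 1 = 0.12281448831006 ELX

0.12281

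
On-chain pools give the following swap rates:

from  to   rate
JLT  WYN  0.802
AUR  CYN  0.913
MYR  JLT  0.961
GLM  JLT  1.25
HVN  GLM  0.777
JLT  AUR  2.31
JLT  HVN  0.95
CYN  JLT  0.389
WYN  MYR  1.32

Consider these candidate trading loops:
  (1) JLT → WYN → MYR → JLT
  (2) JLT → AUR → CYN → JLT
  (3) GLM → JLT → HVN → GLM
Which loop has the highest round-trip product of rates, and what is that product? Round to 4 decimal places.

(1) 0.802 × 1.32 × 0.961 = 1.01735
(2) 2.31 × 0.913 × 0.389 = 0.82041
(3) 1.25 × 0.95 × 0.777 = 0.92269
Highest is cycle (1) at 1.0174 (>1, arbitrage).

1.0174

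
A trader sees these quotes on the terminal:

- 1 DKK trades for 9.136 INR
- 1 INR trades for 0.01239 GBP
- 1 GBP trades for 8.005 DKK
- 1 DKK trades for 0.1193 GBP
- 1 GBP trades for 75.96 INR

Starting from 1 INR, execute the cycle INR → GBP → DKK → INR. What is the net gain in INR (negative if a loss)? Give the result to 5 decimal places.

-0.09387

1 INR × 0.01239 = 0.01239 GBP
0.01239 GBP × 8.005 = 0.09918195 DKK
0.09918195 DKK × 9.136 = 0.9061262952 INR
Net change: 0.9061262952 − 1 = -0.0938737048 INR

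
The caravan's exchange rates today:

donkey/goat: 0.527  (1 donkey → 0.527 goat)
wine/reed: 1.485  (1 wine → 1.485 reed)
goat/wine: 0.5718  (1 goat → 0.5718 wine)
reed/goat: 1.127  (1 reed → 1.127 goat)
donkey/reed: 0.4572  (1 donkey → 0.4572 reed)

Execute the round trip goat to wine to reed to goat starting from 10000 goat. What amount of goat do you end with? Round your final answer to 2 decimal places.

9569.62

10000 goat × 0.5718 = 5718 wine
5718 wine × 1.485 = 8491.23 reed
8491.23 reed × 1.127 = 9569.61621 goat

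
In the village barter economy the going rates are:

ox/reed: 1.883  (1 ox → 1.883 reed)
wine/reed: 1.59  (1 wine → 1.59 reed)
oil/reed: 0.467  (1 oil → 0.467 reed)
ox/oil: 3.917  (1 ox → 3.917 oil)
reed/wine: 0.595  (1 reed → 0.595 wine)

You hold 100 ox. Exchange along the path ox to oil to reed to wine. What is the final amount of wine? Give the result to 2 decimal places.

108.84

100 ox × 3.917 = 391.7 oil
391.7 oil × 0.467 = 182.9239 reed
182.9239 reed × 0.595 = 108.8397205 wine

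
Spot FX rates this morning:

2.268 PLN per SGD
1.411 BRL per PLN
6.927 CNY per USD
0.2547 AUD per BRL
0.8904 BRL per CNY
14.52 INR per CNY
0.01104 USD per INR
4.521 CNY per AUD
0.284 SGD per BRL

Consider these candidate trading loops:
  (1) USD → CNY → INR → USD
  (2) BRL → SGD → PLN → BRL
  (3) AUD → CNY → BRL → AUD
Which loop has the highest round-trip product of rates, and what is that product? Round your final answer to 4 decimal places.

(1) 6.927 × 14.52 × 0.01104 = 1.11040
(2) 0.284 × 2.268 × 1.411 = 0.90884
(3) 4.521 × 0.8904 × 0.2547 = 1.02529
Highest is cycle (1) at 1.1104 (>1, arbitrage).

1.1104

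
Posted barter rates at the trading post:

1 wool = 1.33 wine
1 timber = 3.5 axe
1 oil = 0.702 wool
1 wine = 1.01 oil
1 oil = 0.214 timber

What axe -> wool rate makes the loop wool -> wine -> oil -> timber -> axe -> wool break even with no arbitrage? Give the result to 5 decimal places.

Known legs of the cycle: 1.33 × 1.01 × 0.214 × 3.5 = 1.0061317
For no arbitrage the full-cycle product must be 1, so the missing rate is 1 / 1.0061317 ≈ 0.9939057.

0.99391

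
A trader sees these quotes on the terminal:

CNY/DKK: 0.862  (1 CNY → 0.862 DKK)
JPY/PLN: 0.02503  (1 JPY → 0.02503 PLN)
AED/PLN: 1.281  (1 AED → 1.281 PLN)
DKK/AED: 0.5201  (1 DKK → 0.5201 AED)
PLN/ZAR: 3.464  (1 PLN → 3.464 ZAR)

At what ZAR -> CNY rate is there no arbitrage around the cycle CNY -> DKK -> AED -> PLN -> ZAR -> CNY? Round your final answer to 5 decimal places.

0.50267

Known legs of the cycle: 0.862 × 0.5201 × 1.281 × 3.464 = 1.9893955066608
For no arbitrage the full-cycle product must be 1, so the missing rate is 1 / 1.9893955066608 ≈ 0.5026653.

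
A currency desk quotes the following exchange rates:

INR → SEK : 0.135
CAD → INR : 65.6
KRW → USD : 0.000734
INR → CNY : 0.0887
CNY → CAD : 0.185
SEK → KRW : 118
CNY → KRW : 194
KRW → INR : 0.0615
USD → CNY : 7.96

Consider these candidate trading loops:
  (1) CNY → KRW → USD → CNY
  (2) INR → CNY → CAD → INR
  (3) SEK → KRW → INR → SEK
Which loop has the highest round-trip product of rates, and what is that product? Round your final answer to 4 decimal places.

1.1335

(1) 194 × 0.000734 × 7.96 = 1.13347
(2) 0.0887 × 0.185 × 65.6 = 1.07646
(3) 118 × 0.0615 × 0.135 = 0.97970
Highest is cycle (1) at 1.1335 (>1, arbitrage).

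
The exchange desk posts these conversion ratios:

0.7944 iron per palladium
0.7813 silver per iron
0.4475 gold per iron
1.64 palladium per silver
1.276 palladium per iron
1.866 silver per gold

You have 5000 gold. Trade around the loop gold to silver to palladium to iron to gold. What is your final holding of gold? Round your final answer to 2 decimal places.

5439.48

5000 gold × 1.866 = 9330 silver
9330 silver × 1.64 = 15301.2 palladium
15301.2 palladium × 0.7944 = 12155.27328 iron
12155.27328 iron × 0.4475 = 5439.4847928 gold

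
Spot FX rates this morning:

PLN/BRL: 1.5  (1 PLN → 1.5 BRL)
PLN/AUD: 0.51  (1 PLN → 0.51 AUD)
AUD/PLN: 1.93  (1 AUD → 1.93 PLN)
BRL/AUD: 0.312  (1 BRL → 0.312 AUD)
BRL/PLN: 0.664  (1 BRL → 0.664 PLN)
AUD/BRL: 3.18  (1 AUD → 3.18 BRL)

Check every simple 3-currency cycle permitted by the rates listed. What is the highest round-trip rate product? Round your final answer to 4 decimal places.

1.0769

PLN→AUD→BRL→PLN: 0.51 × 3.18 × 0.664 = 1.07688
PLN→BRL→AUD→PLN: 1.5 × 0.312 × 1.93 = 0.90324
Maximum is PLN→AUD→BRL→PLN at 1.0769; arbitrage exists.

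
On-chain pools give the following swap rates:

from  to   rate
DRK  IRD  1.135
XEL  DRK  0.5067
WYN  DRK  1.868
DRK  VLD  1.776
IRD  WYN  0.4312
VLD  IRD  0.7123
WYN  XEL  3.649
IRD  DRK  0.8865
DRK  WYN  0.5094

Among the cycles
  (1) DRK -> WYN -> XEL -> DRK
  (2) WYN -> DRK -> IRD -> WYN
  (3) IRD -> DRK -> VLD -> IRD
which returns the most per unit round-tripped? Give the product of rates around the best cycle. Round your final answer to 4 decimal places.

(1) 0.5094 × 3.649 × 0.5067 = 0.94185
(2) 1.868 × 1.135 × 0.4312 = 0.91422
(3) 0.8865 × 1.776 × 0.7123 = 1.12146
Highest is cycle (3) at 1.1215 (>1, arbitrage).

1.1215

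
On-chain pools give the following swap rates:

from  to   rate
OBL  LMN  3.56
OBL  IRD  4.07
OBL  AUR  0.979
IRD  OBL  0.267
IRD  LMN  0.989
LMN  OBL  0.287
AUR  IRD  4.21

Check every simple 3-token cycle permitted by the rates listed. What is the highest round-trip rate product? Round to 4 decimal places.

LMN→OBL→IRD→LMN: 0.287 × 4.07 × 0.989 = 1.15524
IRD→OBL→AUR→IRD: 0.267 × 0.979 × 4.21 = 1.10046
Maximum is LMN→OBL→IRD→LMN at 1.1552; arbitrage exists.

1.1552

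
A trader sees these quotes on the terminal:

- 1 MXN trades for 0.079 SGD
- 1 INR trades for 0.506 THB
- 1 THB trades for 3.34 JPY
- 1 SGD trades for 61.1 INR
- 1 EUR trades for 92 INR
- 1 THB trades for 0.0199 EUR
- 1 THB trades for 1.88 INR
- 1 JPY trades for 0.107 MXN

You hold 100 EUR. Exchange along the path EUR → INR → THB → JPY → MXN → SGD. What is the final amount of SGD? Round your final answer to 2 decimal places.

131.43

100 EUR × 92 = 9200 INR
9200 INR × 0.506 = 4655.2 THB
4655.2 THB × 3.34 = 15548.368 JPY
15548.368 JPY × 0.107 = 1663.675376 MXN
1663.675376 MXN × 0.079 = 131.430354704 SGD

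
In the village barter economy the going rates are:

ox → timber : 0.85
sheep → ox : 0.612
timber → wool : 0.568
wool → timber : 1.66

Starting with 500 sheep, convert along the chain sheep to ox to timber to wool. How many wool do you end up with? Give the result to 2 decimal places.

147.74

500 sheep × 0.612 = 306 ox
306 ox × 0.85 = 260.1 timber
260.1 timber × 0.568 = 147.7368 wool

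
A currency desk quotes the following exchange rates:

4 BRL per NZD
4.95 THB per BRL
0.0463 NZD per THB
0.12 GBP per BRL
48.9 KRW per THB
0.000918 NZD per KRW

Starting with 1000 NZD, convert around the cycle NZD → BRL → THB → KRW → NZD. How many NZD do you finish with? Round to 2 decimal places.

1000 NZD × 4 = 4000 BRL
4000 BRL × 4.95 = 19800 THB
19800 THB × 48.9 = 968220 KRW
968220 KRW × 0.000918 = 888.82596 NZD

888.83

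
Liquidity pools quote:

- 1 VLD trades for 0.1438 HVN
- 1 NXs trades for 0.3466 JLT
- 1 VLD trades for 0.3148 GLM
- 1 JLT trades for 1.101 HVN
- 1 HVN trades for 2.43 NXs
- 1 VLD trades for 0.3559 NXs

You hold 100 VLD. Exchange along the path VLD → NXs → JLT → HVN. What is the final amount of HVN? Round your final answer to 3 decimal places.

100 VLD × 0.3559 = 35.59 NXs
35.59 NXs × 0.3466 = 12.335494 JLT
12.335494 JLT × 1.101 = 13.581378894 HVN

13.581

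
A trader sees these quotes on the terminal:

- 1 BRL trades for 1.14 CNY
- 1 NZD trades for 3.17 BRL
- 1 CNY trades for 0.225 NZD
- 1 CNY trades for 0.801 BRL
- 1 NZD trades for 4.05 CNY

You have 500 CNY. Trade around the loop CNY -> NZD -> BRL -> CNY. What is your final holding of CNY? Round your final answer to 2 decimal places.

500 CNY × 0.225 = 112.5 NZD
112.5 NZD × 3.17 = 356.625 BRL
356.625 BRL × 1.14 = 406.5525 CNY

406.55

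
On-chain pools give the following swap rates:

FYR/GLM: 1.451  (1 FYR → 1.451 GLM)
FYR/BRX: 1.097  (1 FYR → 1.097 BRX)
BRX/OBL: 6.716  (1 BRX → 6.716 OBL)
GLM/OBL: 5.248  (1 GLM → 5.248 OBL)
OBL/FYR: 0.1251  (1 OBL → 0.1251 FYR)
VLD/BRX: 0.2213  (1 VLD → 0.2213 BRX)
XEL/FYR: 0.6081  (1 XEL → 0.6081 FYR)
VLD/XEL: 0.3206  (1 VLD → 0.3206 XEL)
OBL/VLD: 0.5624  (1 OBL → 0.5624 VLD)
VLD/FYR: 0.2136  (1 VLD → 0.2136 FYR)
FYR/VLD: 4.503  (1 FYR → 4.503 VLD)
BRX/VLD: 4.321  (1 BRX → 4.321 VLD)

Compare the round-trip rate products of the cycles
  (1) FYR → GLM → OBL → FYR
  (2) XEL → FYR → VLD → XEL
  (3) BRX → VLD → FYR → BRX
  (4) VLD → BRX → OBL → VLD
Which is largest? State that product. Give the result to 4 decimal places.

1.0125

(1) 1.451 × 5.248 × 0.1251 = 0.95262
(2) 0.6081 × 4.503 × 0.3206 = 0.87789
(3) 4.321 × 0.2136 × 1.097 = 1.01249
(4) 0.2213 × 6.716 × 0.5624 = 0.83587
Highest is cycle (3) at 1.0125 (>1, arbitrage).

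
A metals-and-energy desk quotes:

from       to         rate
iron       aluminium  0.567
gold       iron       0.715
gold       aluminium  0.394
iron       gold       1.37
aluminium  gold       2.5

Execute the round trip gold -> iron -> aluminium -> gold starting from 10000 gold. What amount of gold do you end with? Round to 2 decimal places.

10135.13

10000 gold × 0.715 = 7150 iron
7150 iron × 0.567 = 4054.05 aluminium
4054.05 aluminium × 2.5 = 10135.125 gold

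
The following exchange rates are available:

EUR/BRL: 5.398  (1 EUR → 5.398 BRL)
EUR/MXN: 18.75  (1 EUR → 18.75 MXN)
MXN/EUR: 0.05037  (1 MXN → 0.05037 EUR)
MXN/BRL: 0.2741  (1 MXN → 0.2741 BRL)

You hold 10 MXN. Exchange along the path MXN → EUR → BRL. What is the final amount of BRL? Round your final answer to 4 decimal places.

2.7190

10 MXN × 0.05037 = 0.5037 EUR
0.5037 EUR × 5.398 = 2.7189726 BRL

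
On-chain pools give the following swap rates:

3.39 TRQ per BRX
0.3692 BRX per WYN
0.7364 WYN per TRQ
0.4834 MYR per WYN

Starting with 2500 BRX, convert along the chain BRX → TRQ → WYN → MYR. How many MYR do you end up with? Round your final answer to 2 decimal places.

2500 BRX × 3.39 = 8475 TRQ
8475 TRQ × 0.7364 = 6240.99 WYN
6240.99 WYN × 0.4834 = 3016.894566 MYR

3016.89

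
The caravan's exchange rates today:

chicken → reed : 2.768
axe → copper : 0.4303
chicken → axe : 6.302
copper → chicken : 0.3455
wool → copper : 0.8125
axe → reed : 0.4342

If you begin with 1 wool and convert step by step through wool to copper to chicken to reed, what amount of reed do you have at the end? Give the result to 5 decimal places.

1 wool × 0.8125 = 0.8125 copper
0.8125 copper × 0.3455 = 0.28071875 chicken
0.28071875 chicken × 2.768 = 0.7770295 reed

0.77703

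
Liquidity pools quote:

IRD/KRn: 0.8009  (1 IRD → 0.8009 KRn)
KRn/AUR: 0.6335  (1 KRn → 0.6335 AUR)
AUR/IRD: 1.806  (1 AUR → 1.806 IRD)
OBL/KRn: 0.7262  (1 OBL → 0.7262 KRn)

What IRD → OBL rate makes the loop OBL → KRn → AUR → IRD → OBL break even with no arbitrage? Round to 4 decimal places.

Known legs of the cycle: 0.7262 × 0.6335 × 1.806 = 0.8308461462
For no arbitrage the full-cycle product must be 1, so the missing rate is 1 / 0.8308461462 ≈ 1.203592.

1.2036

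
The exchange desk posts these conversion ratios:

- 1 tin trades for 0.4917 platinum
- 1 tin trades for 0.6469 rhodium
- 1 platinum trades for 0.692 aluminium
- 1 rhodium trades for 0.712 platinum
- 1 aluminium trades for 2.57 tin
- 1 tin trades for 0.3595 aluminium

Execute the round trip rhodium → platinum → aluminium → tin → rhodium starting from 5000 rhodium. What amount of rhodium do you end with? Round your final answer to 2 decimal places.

4095.68

5000 rhodium × 0.712 = 3560 platinum
3560 platinum × 0.692 = 2463.52 aluminium
2463.52 aluminium × 2.57 = 6331.2464 tin
6331.2464 tin × 0.6469 = 4095.68329616 rhodium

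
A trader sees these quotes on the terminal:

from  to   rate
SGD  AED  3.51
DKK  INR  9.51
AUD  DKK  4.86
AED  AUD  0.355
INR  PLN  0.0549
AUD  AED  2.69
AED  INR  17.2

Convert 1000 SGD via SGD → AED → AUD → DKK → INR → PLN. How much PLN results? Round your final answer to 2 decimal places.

1000 SGD × 3.51 = 3510 AED
3510 AED × 0.355 = 1246.05 AUD
1246.05 AUD × 4.86 = 6055.803 DKK
6055.803 DKK × 9.51 = 57590.68653 INR
57590.68653 INR × 0.0549 = 3161.728690497 PLN

3161.73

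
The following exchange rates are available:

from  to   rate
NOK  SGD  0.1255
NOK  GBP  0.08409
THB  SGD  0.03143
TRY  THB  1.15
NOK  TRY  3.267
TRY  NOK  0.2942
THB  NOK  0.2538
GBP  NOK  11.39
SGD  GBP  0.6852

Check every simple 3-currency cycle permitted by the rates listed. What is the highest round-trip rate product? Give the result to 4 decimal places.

0.9795

SGD→GBP→NOK→SGD: 0.6852 × 11.39 × 0.1255 = 0.97946
NOK→TRY→THB→NOK: 3.267 × 1.15 × 0.2538 = 0.95354
Maximum is SGD→GBP→NOK→SGD at 0.9795; no arbitrage — every cycle loses value.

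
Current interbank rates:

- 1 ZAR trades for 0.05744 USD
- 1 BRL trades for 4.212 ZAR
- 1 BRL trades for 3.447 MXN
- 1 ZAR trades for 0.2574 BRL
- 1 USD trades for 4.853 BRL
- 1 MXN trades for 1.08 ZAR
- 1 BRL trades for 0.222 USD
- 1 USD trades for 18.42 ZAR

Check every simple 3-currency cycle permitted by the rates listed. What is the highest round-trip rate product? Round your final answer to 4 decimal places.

1.1741

ZAR→USD→BRL→ZAR: 0.05744 × 4.853 × 4.212 = 1.17412
ZAR→BRL→USD→ZAR: 0.2574 × 0.222 × 18.42 = 1.05257
MXN→ZAR→BRL→MXN: 1.08 × 0.2574 × 3.447 = 0.95824
Maximum is ZAR→USD→BRL→ZAR at 1.1741; arbitrage exists.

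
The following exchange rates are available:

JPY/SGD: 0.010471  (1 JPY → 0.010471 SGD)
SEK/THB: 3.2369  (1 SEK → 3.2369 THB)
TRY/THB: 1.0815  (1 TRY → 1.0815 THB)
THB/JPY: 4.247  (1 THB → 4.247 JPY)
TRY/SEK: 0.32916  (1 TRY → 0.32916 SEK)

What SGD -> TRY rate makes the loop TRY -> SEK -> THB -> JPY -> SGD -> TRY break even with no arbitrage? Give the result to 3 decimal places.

Known legs of the cycle: 0.32916 × 3.2369 × 4.247 × 0.010471 = 0.047381276497227348
For no arbitrage the full-cycle product must be 1, so the missing rate is 1 / 0.047381276497227348 ≈ 21.10538.

21.105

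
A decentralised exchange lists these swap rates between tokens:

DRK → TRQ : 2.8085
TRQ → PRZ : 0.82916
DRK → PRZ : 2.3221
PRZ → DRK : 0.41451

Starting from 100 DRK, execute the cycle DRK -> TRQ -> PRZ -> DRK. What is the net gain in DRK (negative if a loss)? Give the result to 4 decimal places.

-3.4732

100 DRK × 2.8085 = 280.85 TRQ
280.85 TRQ × 0.82916 = 232.869586 PRZ
232.869586 PRZ × 0.41451 = 96.52677209286 DRK
Net change: 96.52677209286 − 100 = -3.47322790714 DRK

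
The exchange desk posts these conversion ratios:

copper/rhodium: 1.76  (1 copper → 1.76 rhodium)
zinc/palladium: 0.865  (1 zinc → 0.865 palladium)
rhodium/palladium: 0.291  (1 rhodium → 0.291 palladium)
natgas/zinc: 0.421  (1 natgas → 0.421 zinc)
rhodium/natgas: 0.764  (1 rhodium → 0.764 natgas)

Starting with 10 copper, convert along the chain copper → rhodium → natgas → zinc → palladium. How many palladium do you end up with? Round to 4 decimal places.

10 copper × 1.76 = 17.6 rhodium
17.6 rhodium × 0.764 = 13.4464 natgas
13.4464 natgas × 0.421 = 5.6609344 zinc
5.6609344 zinc × 0.865 = 4.896708256 palladium

4.8967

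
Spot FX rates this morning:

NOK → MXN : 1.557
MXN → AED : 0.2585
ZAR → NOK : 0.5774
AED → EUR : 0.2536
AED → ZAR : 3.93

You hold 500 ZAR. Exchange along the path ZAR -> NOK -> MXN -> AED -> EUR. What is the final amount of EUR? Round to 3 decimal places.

500 ZAR × 0.5774 = 288.7 NOK
288.7 NOK × 1.557 = 449.5059 MXN
449.5059 MXN × 0.2585 = 116.19727515 AED
116.19727515 AED × 0.2536 = 29.46762897804 EUR

29.468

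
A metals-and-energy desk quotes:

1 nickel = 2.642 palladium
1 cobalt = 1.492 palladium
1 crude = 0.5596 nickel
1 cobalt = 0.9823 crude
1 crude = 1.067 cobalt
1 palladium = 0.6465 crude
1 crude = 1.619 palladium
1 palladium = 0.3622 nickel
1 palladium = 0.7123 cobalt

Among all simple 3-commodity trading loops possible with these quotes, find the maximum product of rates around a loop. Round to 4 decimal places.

1.1328

cobalt→crude→palladium→cobalt: 0.9823 × 1.619 × 0.7123 = 1.13280
cobalt→palladium→crude→cobalt: 1.492 × 0.6465 × 1.067 = 1.02920
crude→nickel→palladium→crude: 0.5596 × 2.642 × 0.6465 = 0.95583
Maximum is cobalt→crude→palladium→cobalt at 1.1328; arbitrage exists.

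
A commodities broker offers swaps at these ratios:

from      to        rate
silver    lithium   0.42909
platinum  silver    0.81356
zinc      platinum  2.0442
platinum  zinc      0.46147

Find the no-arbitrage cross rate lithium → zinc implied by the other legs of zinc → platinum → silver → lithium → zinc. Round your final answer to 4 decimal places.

Known legs of the cycle: 2.0442 × 0.81356 × 0.42909 = 0.71361071914968
For no arbitrage the full-cycle product must be 1, so the missing rate is 1 / 0.71361071914968 ≈ 1.401324.

1.4013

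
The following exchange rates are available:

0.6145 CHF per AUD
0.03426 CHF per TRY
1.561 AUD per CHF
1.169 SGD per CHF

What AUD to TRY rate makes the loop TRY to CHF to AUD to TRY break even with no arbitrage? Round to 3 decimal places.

18.699

Known legs of the cycle: 0.03426 × 1.561 = 0.05347986
For no arbitrage the full-cycle product must be 1, so the missing rate is 1 / 0.05347986 ≈ 18.69863.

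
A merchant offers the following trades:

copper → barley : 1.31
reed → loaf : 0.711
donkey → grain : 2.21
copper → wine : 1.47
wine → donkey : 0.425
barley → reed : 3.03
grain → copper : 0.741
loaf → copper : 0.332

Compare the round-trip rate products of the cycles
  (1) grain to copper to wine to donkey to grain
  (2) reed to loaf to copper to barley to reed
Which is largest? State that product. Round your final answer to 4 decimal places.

(1) 0.741 × 1.47 × 0.425 × 2.21 = 1.02310
(2) 0.711 × 0.332 × 1.31 × 3.03 = 0.93696
Highest is cycle (1) at 1.0231 (>1, arbitrage).

1.0231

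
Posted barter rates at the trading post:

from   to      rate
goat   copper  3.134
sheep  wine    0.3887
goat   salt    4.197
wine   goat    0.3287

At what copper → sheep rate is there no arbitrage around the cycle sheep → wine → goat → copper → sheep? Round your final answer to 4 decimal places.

2.4974

Known legs of the cycle: 0.3887 × 0.3287 × 3.134 = 0.40041767246
For no arbitrage the full-cycle product must be 1, so the missing rate is 1 / 0.40041767246 ≈ 2.497392.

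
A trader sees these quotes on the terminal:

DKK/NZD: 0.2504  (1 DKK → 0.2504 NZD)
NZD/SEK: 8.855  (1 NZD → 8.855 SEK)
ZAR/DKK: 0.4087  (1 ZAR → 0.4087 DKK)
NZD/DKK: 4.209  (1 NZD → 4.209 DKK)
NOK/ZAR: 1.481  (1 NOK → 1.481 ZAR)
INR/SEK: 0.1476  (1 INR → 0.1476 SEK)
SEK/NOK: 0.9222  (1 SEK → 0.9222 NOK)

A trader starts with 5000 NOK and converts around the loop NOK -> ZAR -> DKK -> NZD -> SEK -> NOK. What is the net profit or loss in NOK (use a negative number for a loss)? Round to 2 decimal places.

1188.39

5000 NOK × 1.481 = 7405 ZAR
7405 ZAR × 0.4087 = 3026.4235 DKK
3026.4235 DKK × 0.2504 = 757.8164444 NZD
757.8164444 NZD × 8.855 = 6710.464615162 SEK
6710.464615162 SEK × 0.9222 = 6188.3904681023964 NOK
Net change: 6188.3904681023964 − 5000 = 1188.3904681023964 NOK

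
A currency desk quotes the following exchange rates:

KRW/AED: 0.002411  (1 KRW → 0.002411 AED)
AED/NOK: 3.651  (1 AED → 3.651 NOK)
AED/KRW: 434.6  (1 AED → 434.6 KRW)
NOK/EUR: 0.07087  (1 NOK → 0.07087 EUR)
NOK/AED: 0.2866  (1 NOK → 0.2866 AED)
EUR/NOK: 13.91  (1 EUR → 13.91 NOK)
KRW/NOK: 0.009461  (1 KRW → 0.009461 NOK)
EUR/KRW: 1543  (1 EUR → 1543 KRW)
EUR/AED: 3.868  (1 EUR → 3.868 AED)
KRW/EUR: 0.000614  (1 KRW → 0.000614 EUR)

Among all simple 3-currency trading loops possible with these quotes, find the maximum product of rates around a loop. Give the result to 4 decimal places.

1.1784

KRW→NOK→AED→KRW: 0.009461 × 0.2866 × 434.6 = 1.17843
EUR→KRW→NOK→EUR: 1543 × 0.009461 × 0.07087 = 1.03458
EUR→AED→KRW→EUR: 3.868 × 434.6 × 0.000614 = 1.03215
EUR→AED→NOK→EUR: 3.868 × 3.651 × 0.07087 = 1.00083
Maximum is KRW→NOK→AED→KRW at 1.1784; arbitrage exists.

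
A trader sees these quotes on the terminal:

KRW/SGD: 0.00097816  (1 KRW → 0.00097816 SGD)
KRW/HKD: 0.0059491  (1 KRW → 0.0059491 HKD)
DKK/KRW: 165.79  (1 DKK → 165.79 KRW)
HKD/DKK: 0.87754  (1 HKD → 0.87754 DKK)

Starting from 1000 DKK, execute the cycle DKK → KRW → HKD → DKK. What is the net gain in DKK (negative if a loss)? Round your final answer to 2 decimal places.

1000 DKK × 165.79 = 165790 KRW
165790 KRW × 0.0059491 = 986.301289 HKD
986.301289 HKD × 0.87754 = 865.51883314906 DKK
Net change: 865.51883314906 − 1000 = -134.48116685094 DKK

-134.48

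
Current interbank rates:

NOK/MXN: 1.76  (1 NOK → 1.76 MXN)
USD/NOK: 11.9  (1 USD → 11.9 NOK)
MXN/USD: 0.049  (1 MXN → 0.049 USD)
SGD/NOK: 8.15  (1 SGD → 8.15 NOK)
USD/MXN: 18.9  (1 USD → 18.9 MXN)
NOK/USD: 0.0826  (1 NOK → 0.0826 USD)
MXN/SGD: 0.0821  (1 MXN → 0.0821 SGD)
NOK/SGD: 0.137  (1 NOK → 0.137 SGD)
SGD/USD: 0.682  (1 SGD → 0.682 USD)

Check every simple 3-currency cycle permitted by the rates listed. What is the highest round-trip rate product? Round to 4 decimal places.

1.1776

SGD→NOK→MXN→SGD: 8.15 × 1.76 × 0.0821 = 1.17764
USD→NOK→SGD→USD: 11.9 × 0.137 × 0.682 = 1.11186
USD→MXN→SGD→USD: 18.9 × 0.0821 × 0.682 = 1.05825
USD→NOK→MXN→USD: 11.9 × 1.76 × 0.049 = 1.02626
Maximum is SGD→NOK→MXN→SGD at 1.1776; arbitrage exists.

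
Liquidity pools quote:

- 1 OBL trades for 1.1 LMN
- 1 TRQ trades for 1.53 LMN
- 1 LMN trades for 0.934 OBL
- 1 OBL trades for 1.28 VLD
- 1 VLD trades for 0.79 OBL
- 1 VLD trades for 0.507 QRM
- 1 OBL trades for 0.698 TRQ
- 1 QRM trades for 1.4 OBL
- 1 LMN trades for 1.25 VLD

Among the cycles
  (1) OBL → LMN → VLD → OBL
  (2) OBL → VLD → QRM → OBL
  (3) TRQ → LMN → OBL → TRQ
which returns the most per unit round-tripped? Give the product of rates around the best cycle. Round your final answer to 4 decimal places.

1.0863

(1) 1.1 × 1.25 × 0.79 = 1.08625
(2) 1.28 × 0.507 × 1.4 = 0.90854
(3) 1.53 × 0.934 × 0.698 = 0.99746
Highest is cycle (1) at 1.0863 (>1, arbitrage).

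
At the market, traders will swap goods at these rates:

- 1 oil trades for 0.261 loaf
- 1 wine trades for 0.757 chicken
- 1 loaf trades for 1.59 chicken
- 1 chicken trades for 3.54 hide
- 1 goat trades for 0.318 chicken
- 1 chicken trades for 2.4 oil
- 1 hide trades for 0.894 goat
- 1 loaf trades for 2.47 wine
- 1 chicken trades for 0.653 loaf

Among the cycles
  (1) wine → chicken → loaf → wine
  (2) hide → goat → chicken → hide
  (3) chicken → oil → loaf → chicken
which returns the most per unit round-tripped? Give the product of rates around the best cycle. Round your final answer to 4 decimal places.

(1) 0.757 × 0.653 × 2.47 = 1.22097
(2) 0.894 × 0.318 × 3.54 = 1.00639
(3) 2.4 × 0.261 × 1.59 = 0.99598
Highest is cycle (1) at 1.2210 (>1, arbitrage).

1.2210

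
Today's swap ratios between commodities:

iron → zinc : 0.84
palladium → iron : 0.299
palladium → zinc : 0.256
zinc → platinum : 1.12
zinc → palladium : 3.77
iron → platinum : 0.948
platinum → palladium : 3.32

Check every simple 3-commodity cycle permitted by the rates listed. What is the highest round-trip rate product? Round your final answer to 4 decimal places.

0.9519

zinc→platinum→palladium→zinc: 1.12 × 3.32 × 0.256 = 0.95191
zinc→palladium→iron→zinc: 3.77 × 0.299 × 0.84 = 0.94687
iron→platinum→palladium→iron: 0.948 × 3.32 × 0.299 = 0.94106
Maximum is zinc→platinum→palladium→zinc at 0.9519; no arbitrage — every cycle loses value.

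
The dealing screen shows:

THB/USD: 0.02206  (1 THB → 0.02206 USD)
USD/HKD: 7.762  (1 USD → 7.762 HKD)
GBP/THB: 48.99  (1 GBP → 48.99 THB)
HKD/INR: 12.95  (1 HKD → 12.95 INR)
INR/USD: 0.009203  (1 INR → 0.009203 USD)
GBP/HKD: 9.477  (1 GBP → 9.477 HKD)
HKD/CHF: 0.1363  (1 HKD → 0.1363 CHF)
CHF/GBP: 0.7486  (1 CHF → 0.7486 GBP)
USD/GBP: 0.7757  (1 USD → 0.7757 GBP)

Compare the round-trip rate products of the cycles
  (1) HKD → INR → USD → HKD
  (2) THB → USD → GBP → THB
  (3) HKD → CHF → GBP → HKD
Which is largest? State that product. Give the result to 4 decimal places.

0.9670

(1) 12.95 × 0.009203 × 7.762 = 0.92507
(2) 0.02206 × 0.7757 × 48.99 = 0.83831
(3) 0.1363 × 0.7486 × 9.477 = 0.96698
Highest is cycle (3) at 0.9670 (≤1, no arbitrage).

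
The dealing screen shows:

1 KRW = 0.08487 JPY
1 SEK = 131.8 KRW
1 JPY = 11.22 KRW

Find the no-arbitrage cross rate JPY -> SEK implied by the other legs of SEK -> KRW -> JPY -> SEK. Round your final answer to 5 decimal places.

0.08940

Known legs of the cycle: 131.8 × 0.08487 = 11.185866
For no arbitrage the full-cycle product must be 1, so the missing rate is 1 / 11.185866 ≈ 0.0893985.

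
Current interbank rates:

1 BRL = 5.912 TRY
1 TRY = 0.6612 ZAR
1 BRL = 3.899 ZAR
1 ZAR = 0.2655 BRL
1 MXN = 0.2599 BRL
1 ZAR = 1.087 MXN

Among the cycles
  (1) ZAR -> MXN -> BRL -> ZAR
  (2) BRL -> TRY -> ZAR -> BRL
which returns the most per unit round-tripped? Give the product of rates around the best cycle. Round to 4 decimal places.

1.1015

(1) 1.087 × 0.2599 × 3.899 = 1.10151
(2) 5.912 × 0.6612 × 0.2655 = 1.03784
Highest is cycle (1) at 1.1015 (>1, arbitrage).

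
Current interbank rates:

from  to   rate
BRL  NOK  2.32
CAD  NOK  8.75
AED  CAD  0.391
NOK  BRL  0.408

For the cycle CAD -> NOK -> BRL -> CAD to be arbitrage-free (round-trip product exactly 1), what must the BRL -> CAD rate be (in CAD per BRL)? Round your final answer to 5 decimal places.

0.28011

Known legs of the cycle: 8.75 × 0.408 = 3.57
For no arbitrage the full-cycle product must be 1, so the missing rate is 1 / 3.57 ≈ 0.2801120.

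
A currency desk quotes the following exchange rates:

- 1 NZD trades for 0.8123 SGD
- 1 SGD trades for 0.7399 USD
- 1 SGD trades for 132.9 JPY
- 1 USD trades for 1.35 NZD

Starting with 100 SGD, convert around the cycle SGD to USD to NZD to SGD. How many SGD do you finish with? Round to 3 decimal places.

100 SGD × 0.7399 = 73.99 USD
73.99 USD × 1.35 = 99.8865 NZD
99.8865 NZD × 0.8123 = 81.13780395 SGD

81.138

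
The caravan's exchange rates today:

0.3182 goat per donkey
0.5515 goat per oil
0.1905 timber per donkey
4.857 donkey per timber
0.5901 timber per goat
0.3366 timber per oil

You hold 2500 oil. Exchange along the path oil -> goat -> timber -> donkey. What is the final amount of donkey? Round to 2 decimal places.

3951.66

2500 oil × 0.5515 = 1378.75 goat
1378.75 goat × 0.5901 = 813.600375 timber
813.600375 timber × 4.857 = 3951.657021375 donkey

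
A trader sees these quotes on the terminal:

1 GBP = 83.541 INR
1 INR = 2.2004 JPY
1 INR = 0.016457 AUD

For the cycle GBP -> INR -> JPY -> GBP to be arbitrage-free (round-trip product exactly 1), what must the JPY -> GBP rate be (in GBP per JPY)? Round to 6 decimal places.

0.005440

Known legs of the cycle: 83.541 × 2.2004 = 183.8236164
For no arbitrage the full-cycle product must be 1, so the missing rate is 1 / 183.8236164 ≈ 0.00544000.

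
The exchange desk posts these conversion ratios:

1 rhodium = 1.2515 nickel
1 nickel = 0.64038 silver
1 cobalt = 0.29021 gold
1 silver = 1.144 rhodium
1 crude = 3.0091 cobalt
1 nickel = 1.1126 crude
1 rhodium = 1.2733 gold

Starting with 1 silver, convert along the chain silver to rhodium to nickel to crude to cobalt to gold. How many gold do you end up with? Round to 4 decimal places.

1.3911

1 silver × 1.144 = 1.144 rhodium
1.144 rhodium × 1.2515 = 1.431716 nickel
1.431716 nickel × 1.1126 = 1.5929272216 crude
1.5929272216 crude × 3.0091 = 4.79327730251656 cobalt
4.79327730251656 cobalt × 0.29021 = 1.3910570059633308776 gold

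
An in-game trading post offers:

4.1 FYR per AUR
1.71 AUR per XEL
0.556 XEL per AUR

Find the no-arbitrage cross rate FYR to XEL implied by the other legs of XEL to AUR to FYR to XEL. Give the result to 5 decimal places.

Known legs of the cycle: 1.71 × 4.1 = 7.011
For no arbitrage the full-cycle product must be 1, so the missing rate is 1 / 7.011 ≈ 0.1426330.

0.14263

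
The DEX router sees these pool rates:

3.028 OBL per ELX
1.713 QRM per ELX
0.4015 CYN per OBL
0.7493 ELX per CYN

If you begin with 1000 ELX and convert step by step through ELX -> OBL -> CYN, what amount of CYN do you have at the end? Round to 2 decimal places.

1215.74

1000 ELX × 3.028 = 3028 OBL
3028 OBL × 0.4015 = 1215.742 CYN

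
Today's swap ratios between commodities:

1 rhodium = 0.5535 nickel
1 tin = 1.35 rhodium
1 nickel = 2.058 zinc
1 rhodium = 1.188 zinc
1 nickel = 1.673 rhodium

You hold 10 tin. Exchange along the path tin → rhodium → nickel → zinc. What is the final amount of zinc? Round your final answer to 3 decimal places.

10 tin × 1.35 = 13.5 rhodium
13.5 rhodium × 0.5535 = 7.47225 nickel
7.47225 nickel × 2.058 = 15.3778905 zinc

15.378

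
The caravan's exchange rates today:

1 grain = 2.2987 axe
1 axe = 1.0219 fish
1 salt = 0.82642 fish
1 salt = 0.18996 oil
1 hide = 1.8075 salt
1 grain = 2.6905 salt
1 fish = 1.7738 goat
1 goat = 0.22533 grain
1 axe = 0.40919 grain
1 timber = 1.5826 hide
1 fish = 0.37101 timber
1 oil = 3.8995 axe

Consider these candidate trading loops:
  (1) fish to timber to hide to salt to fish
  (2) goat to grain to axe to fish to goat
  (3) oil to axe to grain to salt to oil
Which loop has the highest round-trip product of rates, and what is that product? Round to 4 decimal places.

0.9389

(1) 0.37101 × 1.5826 × 1.8075 × 0.82642 = 0.87707
(2) 0.22533 × 2.2987 × 1.0219 × 1.7738 = 0.93889
(3) 3.8995 × 0.40919 × 2.6905 × 0.18996 = 0.81551
Highest is cycle (2) at 0.9389 (≤1, no arbitrage).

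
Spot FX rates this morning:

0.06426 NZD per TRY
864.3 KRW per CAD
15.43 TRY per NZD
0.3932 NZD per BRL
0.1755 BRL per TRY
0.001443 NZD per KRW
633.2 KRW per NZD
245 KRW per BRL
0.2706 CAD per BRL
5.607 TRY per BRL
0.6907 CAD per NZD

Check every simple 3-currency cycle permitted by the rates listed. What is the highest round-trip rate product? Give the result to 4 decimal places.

BRL→NZD→TRY→BRL: 0.3932 × 15.43 × 0.1755 = 1.06477
NZD→CAD→KRW→NZD: 0.6907 × 864.3 × 0.001443 = 0.86143
Maximum is BRL→NZD→TRY→BRL at 1.0648; arbitrage exists.

1.0648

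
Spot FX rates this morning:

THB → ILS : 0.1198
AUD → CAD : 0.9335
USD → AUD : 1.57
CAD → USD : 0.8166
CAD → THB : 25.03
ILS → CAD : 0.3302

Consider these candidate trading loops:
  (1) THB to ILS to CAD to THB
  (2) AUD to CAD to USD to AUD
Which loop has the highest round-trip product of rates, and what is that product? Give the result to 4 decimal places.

1.1968

(1) 0.1198 × 0.3302 × 25.03 = 0.99014
(2) 0.9335 × 0.8166 × 1.57 = 1.19680
Highest is cycle (2) at 1.1968 (>1, arbitrage).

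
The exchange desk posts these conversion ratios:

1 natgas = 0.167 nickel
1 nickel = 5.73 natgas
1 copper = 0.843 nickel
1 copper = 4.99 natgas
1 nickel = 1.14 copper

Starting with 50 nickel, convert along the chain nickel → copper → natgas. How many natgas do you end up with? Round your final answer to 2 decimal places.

284.43

50 nickel × 1.14 = 57 copper
57 copper × 4.99 = 284.43 natgas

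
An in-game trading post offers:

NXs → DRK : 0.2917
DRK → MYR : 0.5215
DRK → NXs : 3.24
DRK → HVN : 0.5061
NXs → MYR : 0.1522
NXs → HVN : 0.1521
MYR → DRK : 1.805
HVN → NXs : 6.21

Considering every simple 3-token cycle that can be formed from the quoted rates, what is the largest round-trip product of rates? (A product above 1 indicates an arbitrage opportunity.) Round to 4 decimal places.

HVN→NXs→DRK→HVN: 6.21 × 0.2917 × 0.5061 = 0.91678
DRK→NXs→MYR→DRK: 3.24 × 0.1522 × 1.805 = 0.89010
Maximum is HVN→NXs→DRK→HVN at 0.9168; no arbitrage — every cycle loses value.

0.9168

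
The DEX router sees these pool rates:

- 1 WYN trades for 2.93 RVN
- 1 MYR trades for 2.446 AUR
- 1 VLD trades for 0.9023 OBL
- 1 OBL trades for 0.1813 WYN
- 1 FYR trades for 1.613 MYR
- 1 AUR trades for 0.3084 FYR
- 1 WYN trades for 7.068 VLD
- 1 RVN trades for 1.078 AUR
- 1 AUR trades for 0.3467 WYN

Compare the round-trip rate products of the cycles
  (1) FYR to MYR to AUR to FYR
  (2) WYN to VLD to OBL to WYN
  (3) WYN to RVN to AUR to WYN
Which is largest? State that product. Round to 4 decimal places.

1.2168

(1) 1.613 × 2.446 × 0.3084 = 1.21676
(2) 7.068 × 0.9023 × 0.1813 = 1.15623
(3) 2.93 × 1.078 × 0.3467 = 1.09507
Highest is cycle (1) at 1.2168 (>1, arbitrage).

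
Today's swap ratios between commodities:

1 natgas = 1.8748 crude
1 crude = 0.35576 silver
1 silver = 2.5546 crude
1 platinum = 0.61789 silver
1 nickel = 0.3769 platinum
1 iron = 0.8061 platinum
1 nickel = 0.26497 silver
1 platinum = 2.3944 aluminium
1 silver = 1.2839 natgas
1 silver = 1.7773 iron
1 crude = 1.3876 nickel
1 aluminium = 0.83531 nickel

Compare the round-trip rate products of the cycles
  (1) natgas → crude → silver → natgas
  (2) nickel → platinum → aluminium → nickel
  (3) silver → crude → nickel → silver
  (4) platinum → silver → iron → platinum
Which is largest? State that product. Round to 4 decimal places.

0.9393

(1) 1.8748 × 0.35576 × 1.2839 = 0.85633
(2) 0.3769 × 2.3944 × 0.83531 = 0.75382
(3) 2.5546 × 1.3876 × 0.26497 = 0.93926
(4) 0.61789 × 1.7773 × 0.8061 = 0.88524
Highest is cycle (3) at 0.9393 (≤1, no arbitrage).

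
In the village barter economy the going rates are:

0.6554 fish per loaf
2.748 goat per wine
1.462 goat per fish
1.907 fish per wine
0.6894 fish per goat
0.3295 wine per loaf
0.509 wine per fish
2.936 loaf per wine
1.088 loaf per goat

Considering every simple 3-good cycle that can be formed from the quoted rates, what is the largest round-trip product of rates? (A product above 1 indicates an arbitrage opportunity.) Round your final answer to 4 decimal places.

1.0425

loaf→fish→goat→loaf: 0.6554 × 1.462 × 1.088 = 1.04252
wine→goat→loaf→wine: 2.748 × 1.088 × 0.3295 = 0.98515
wine→loaf→fish→wine: 2.936 × 0.6554 × 0.509 = 0.97945
wine→goat→fish→wine: 2.748 × 0.6894 × 0.509 = 0.96429
Maximum is loaf→fish→goat→loaf at 1.0425; arbitrage exists.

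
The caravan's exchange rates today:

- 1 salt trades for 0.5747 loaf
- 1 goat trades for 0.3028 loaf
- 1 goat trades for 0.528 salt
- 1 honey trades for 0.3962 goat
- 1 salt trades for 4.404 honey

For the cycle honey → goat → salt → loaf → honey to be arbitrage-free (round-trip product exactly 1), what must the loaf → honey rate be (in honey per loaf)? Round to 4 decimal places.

Known legs of the cycle: 0.3962 × 0.528 × 0.5747 = 0.12022356192
For no arbitrage the full-cycle product must be 1, so the missing rate is 1 / 0.12022356192 ≈ 8.317837.

8.3178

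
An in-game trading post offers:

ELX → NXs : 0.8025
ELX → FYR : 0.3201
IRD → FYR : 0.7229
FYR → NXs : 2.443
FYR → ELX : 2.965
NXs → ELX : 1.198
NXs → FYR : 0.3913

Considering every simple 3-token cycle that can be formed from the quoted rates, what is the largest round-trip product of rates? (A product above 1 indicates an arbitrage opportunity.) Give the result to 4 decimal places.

FYR→NXs→ELX→FYR: 2.443 × 1.198 × 0.3201 = 0.93684
FYR→ELX→NXs→FYR: 2.965 × 0.8025 × 0.3913 = 0.93106
Maximum is FYR→NXs→ELX→FYR at 0.9368; no arbitrage — every cycle loses value.

0.9368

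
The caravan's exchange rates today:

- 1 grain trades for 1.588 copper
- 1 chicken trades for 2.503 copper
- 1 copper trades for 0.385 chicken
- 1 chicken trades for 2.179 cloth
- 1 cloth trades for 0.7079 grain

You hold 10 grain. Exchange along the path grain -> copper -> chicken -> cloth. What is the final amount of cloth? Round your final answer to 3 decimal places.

13.322

10 grain × 1.588 = 15.88 copper
15.88 copper × 0.385 = 6.1138 chicken
6.1138 chicken × 2.179 = 13.3219702 cloth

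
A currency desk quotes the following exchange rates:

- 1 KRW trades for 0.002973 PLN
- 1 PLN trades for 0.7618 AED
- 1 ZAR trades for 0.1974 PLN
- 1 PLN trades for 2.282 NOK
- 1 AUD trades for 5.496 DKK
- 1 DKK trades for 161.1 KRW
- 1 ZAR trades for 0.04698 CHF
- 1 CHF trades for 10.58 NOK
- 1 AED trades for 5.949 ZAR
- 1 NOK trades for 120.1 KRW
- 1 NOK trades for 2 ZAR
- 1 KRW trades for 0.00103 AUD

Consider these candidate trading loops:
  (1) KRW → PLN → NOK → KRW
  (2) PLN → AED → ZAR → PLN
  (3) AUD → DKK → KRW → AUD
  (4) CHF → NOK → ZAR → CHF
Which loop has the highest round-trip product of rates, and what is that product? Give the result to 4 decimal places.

0.9941

(1) 0.002973 × 2.282 × 120.1 = 0.81480
(2) 0.7618 × 5.949 × 0.1974 = 0.89461
(3) 5.496 × 161.1 × 0.00103 = 0.91197
(4) 10.58 × 2 × 0.04698 = 0.99410
Highest is cycle (4) at 0.9941 (≤1, no arbitrage).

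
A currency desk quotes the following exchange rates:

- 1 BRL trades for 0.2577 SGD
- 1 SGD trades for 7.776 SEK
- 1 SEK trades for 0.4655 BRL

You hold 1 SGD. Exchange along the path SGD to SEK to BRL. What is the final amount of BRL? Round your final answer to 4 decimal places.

1 SGD × 7.776 = 7.776 SEK
7.776 SEK × 0.4655 = 3.619728 BRL

3.6197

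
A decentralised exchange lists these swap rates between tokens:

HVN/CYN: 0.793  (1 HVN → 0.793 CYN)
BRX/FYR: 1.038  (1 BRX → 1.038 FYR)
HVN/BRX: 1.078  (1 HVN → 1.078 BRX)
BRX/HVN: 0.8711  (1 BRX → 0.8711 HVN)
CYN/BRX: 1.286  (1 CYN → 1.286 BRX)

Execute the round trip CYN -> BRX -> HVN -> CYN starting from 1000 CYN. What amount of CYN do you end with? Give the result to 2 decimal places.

1000 CYN × 1.286 = 1286 BRX
1286 BRX × 0.8711 = 1120.2346 HVN
1120.2346 HVN × 0.793 = 888.3460378 CYN

888.35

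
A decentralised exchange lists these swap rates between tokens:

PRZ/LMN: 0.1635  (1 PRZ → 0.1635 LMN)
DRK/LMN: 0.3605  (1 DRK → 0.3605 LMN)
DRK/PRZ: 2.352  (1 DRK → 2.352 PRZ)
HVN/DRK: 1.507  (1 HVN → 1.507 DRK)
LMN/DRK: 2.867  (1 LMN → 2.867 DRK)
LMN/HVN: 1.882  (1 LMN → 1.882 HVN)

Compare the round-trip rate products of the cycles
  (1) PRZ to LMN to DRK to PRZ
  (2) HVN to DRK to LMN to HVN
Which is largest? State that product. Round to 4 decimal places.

1.1025

(1) 0.1635 × 2.867 × 2.352 = 1.10251
(2) 1.507 × 0.3605 × 1.882 = 1.02244
Highest is cycle (1) at 1.1025 (>1, arbitrage).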